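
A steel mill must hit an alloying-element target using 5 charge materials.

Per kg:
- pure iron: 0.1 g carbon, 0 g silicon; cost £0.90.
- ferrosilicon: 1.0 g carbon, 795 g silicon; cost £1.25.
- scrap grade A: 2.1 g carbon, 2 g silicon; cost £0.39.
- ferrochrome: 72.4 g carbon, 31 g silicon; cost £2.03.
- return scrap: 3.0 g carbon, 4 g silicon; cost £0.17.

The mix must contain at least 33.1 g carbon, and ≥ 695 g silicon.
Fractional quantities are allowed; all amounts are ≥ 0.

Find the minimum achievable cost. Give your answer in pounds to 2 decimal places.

£1.98

Set it up as a linear program. Let x1 = kg of pure iron, x2 = kg of ferrosilicon, x3 = kg of scrap grade A, x4 = kg of ferrochrome, x5 = kg of return scrap.
Minimise 0.9x1 + 1.25x2 + 0.39x3 + 2.03x4 + 0.17x5 subject to:
  0.1x1 + 1x2 + 2.1x3 + 72.4x4 + 3x5 ≥ 33.1   (carbon)
  795x2 + 2x3 + 31x4 + 4x5 ≥ 695   (silicon)
  x1, x2, x3, x4, x5 ≥ 0.
At the optimum only ferrosilicon, ferrochrome are positive (pure iron, scrap grade A, return scrap = 0). Binding constraints: carbon and silicon.
That vertex is x2 = 0.85685, x4 = 0.44535.
Objective = 1.25·0.85685 + 2.03·0.44535 = 1.9751.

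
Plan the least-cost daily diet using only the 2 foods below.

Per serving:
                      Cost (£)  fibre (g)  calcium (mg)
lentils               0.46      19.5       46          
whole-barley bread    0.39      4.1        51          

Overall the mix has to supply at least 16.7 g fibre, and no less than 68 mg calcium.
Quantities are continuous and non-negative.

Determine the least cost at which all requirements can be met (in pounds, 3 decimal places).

Let x1 = servings of lentils, x2 = servings of whole-barley bread.
Minimise 0.46x1 + 0.39x2 with:
  19.5x1 + 4.1x2 ≥ 16.7   (fibre)
  46x1 + 51x2 ≥ 68   (calcium)
  x1, x2 ≥ 0.
Both inputs are positive at the optimum. The fibre and calcium requirements are met with equality.
That vertex is x1 = 0.7109, x2 = 0.6921.
Hence cost = 0.46·0.7109 + 0.39·0.6921 = £0.59693.

£0.597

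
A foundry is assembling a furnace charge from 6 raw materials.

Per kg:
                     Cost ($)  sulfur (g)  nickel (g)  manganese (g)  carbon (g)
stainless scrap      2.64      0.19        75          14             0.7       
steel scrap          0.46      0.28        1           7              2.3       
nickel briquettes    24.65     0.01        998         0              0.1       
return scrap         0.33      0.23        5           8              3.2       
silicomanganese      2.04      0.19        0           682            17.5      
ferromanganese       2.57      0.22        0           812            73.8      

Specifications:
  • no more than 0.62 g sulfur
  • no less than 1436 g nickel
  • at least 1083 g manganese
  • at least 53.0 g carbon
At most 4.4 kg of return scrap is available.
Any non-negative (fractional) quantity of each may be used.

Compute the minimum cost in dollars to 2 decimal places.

$38.77

Treat it as an LP. Let x1 = kg of stainless scrap, x2 = kg of steel scrap, x3 = kg of nickel briquettes, x4 = kg of return scrap, x5 = kg of silicomanganese, x6 = kg of ferromanganese.
Minimize 2.64x1 + 0.46x2 + 24.65x3 + 0.33x4 + 2.04x5 + 2.57x6 s.t.:
  0.19x1 + 0.28x2 + 0.01x3 + 0.23x4 + 0.19x5 + 0.22x6 ≤ 0.62   (sulfur)
  75x1 + 1x2 + 998x3 + 5x4 ≥ 1436   (nickel)
  14x1 + 7x2 + 8x4 + 682x5 + 812x6 ≥ 1083   (manganese)
  0.7x1 + 2.3x2 + 0.1x3 + 3.2x4 + 17.5x5 + 73.8x6 ≥ 53   (carbon)
  x4 ≤ 4.4
  x1, x2, x3, x4, x5, x6 ≥ 0.
At the optimum only nickel briquettes, silicomanganese, ferromanganese are positive (stainless scrap, steel scrap, return scrap = 0). Binding constraints: nickel, manganese, carbon.
Solving gives x3 = 1.43888, x5 = 1.02449, x6 = 0.473273.
Cost = 24.65·1.43888 + 2.04·1.02449 + 2.57·0.473273 = 38.7747.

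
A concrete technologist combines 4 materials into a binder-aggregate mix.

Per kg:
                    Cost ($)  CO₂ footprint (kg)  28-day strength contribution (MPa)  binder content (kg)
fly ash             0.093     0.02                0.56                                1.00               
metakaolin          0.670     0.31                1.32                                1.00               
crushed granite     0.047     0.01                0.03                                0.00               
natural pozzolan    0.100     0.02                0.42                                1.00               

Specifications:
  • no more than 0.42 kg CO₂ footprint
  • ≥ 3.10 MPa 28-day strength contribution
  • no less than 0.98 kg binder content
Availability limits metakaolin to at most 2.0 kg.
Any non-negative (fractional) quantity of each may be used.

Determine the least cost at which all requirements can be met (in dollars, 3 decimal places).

$0.515

Let x1 = kg of fly ash, x2 = kg of metakaolin, x3 = kg of crushed granite, x4 = kg of natural pozzolan.
Minimize 0.093x1 + 0.67x2 + 0.047x3 + 0.1x4 subject to:
  0.02x1 + 0.31x2 + 0.01x3 + 0.02x4 ≤ 0.42   (CO₂ footprint)
  0.56x1 + 1.32x2 + 0.03x3 + 0.42x4 ≥ 3.1   (28-day strength contribution)
  1x1 + 1x2 + 1x4 ≥ 0.98   (binder content)
  x2 ≤ 2
  x1, x2, x3, x4 ≥ 0.
The cheapest feasible vertex uses only fly ash; metakaolin, crushed granite, natural pozzolan are not used. The 28-day strength contribution requirement is met with equality.
That vertex is x1 = 5.536.
Total cost: 0.093·5.536 = 0.51485.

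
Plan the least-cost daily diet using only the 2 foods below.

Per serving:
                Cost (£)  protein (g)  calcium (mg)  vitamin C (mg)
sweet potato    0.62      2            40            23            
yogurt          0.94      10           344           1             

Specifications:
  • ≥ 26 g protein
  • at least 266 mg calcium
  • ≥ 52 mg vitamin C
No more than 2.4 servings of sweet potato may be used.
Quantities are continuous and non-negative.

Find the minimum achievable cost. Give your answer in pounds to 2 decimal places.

£3.38

Set it up as a linear program. Let x1 = servings of sweet potato, x2 = servings of yogurt.
Minimise 0.62x1 + 0.94x2 s.t.:
  2x1 + 10x2 ≥ 26   (protein)
  40x1 + 344x2 ≥ 266   (calcium)
  23x1 + 1x2 ≥ 52   (vitamin C)
  x1 ≤ 2.4
  x1, x2 ≥ 0.
Both inputs are positive at the optimum. The protein and vitamin C requirements are met with equality.
Solving gives x1 = 2.167, x2 = 2.167.
Objective = 0.62·2.167 + 0.94·2.167 = 3.3805.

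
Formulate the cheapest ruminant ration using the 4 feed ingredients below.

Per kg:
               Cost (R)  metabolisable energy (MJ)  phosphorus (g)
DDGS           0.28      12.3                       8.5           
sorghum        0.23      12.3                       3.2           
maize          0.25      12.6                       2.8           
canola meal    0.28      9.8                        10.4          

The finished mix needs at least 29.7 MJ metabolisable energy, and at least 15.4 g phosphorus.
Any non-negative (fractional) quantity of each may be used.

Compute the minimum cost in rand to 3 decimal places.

R0.628

Set it up as a linear program. Let x1 = kg of DDGS, x2 = kg of sorghum, x3 = kg of maize, x4 = kg of canola meal.
Minimize 0.28x1 + 0.23x2 + 0.25x3 + 0.28x4 with:
  12.3x1 + 12.3x2 + 12.6x3 + 9.8x4 ≥ 29.7   (metabolisable energy)
  8.5x1 + 3.2x2 + 2.8x3 + 10.4x4 ≥ 15.4   (phosphorus)
  x1, x2, x3, x4 ≥ 0.
At the optimum only DDGS, sorghum are positive (maize, canola meal = 0). There the metabolisable energy and phosphorus constraints are tight.
So DDGS = 1.448 kg, sorghum = 0.9669 kg.
Total cost: 0.28·1.448 + 0.23·0.9669 = 0.62783.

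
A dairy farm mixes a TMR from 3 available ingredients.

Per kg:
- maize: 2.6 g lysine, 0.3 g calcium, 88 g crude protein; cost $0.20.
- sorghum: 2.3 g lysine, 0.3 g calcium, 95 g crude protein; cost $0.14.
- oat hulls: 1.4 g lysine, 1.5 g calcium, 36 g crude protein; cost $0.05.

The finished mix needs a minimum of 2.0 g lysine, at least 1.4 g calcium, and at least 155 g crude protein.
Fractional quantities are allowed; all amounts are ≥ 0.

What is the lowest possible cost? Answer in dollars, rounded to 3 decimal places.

$0.215

This is a linear program. Let x1 = kg of maize, x2 = kg of sorghum, x3 = kg of oat hulls.
Minimize 0.2x1 + 0.14x2 + 0.05x3 s.t.:
  2.6x1 + 2.3x2 + 1.4x3 ≥ 2   (lysine)
  0.3x1 + 0.3x2 + 1.5x3 ≥ 1.4   (calcium)
  88x1 + 95x2 + 36x3 ≥ 155   (crude protein)
  x1, x2, x3 ≥ 0.
The cheapest feasible vertex uses only oat hulls; maize, sorghum are not used. Binding constraint: crude protein.
Optimal quantities: oat hulls = 4.306 kg.
Hence cost = 0.05·4.306 = $0.21530.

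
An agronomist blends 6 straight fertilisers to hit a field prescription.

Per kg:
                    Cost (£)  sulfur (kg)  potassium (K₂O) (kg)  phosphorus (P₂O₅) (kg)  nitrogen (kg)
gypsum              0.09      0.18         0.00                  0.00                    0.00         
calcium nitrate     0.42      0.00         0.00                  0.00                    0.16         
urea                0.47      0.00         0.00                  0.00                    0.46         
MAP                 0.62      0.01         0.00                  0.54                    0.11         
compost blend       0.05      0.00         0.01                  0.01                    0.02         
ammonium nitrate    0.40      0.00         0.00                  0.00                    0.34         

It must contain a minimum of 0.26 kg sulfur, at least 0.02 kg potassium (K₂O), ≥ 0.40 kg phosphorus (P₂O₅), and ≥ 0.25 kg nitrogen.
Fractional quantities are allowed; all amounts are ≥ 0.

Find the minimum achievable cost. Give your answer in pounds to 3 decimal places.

£0.798

This is a linear program. Let x1 = kg of gypsum, x2 = kg of calcium nitrate, x3 = kg of urea, x4 = kg of MAP, x5 = kg of compost blend, x6 = kg of ammonium nitrate.
Minimize 0.09x1 + 0.42x2 + 0.47x3 + 0.62x4 + 0.05x5 + 0.4x6 s.t.:
  0.18x1 + 0.01x4 ≥ 0.26   (sulfur)
  0.01x5 ≥ 0.02   (potassium (K₂O))
  0.54x4 + 0.01x5 ≥ 0.4   (phosphorus (P₂O₅))
  0.16x2 + 0.46x3 + 0.11x4 + 0.02x5 + 0.34x6 ≥ 0.25   (nitrogen)
  x1, x2, x3, x4, x5, x6 ≥ 0.
At the optimum only gypsum, urea, MAP, compost blend are positive (calcium nitrate, ammonium nitrate = 0). Binding constraints: sulfur, potassium (K₂O), phosphorus (P₂O₅), nitrogen.
Optimal quantities: gypsum = 1.405 kg, urea = 0.2882 kg, MAP = 0.7037 kg, compost blend = 2 kg.
Hence cost = 0.09·1.405 + 0.47·0.2882 + 0.62·0.7037 + 0.05·2 = £0.79820.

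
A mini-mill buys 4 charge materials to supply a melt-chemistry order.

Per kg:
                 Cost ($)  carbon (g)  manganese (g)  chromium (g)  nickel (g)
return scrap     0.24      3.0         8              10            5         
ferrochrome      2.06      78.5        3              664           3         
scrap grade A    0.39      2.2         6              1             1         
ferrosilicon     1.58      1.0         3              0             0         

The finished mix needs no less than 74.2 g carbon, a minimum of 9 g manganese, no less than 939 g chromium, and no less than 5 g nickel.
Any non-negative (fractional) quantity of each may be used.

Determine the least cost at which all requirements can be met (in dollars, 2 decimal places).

$3.04

Let x1 = kg of return scrap, x2 = kg of ferrochrome, x3 = kg of scrap grade A, x4 = kg of ferrosilicon.
min 0.24x1 + 2.06x2 + 0.39x3 + 1.58x4 subject to:
  3x1 + 78.5x2 + 2.2x3 + 1x4 ≥ 74.2   (carbon)
  8x1 + 3x2 + 6x3 + 3x4 ≥ 9   (manganese)
  10x1 + 664x2 + 1x3 ≥ 939   (chromium)
  5x1 + 3x2 + 1x3 ≥ 5   (nickel)
  x1, x2, x3, x4 ≥ 0.
At the optimum only return scrap, ferrochrome are positive (scrap grade A, ferrosilicon = 0). The manganese and chromium requirements are met with equality.
So return scrap = 0.5981 kg, ferrochrome = 1.405 kg.
Hence cost = 0.24·0.5981 + 2.06·1.405 = $3.0378.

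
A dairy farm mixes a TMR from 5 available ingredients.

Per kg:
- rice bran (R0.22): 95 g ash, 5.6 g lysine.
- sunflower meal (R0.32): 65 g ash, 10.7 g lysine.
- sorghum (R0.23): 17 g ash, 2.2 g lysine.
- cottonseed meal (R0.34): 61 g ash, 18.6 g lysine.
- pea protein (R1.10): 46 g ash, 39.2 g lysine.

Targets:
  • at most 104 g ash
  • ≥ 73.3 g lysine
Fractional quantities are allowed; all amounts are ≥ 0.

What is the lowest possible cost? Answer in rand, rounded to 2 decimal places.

R1.97

Treat it as an LP. Let x1 = kg of rice bran, x2 = kg of sunflower meal, x3 = kg of sorghum, x4 = kg of cottonseed meal, x5 = kg of pea protein.
Minimize 0.22x1 + 0.32x2 + 0.23x3 + 0.34x4 + 1.1x5 subject to:
  95x1 + 65x2 + 17x3 + 61x4 + 46x5 ≤ 104   (ash)
  5.6x1 + 10.7x2 + 2.2x3 + 18.6x4 + 39.2x5 ≥ 73.3   (lysine)
  x1, x2, x3, x4, x5 ≥ 0.
The cheapest feasible vertex uses only cottonseed meal, pea protein; rice bran, sunflower meal, sorghum are not used. There the ash and lysine constraints are tight.
Optimal quantities: cottonseed meal = 0.4591 kg, pea protein = 1.652 kg.
Total cost: 0.34·0.4591 + 1.1·1.652 = 1.9733.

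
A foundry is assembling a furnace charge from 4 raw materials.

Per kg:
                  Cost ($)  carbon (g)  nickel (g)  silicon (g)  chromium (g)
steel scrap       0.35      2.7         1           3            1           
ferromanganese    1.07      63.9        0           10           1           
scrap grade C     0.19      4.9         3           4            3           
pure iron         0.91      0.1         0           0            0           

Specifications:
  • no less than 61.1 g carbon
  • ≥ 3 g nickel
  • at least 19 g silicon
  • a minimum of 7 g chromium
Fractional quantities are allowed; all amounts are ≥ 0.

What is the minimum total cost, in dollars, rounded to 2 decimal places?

$1.34

Let x1 = kg of steel scrap, x2 = kg of ferromanganese, x3 = kg of scrap grade C, x4 = kg of pure iron.
Minimize 0.35x1 + 1.07x2 + 0.19x3 + 0.91x4 with:
  2.7x1 + 63.9x2 + 4.9x3 + 0.1x4 ≥ 61.1   (carbon)
  1x1 + 3x3 ≥ 3   (nickel)
  3x1 + 10x2 + 4x3 ≥ 19   (silicon)
  1x1 + 1x2 + 3x3 ≥ 7   (chromium)
  x1, x2, x3, x4 ≥ 0.
At the optimum only ferromanganese, scrap grade C are positive (steel scrap, pure iron = 0). There the carbon and silicon constraints are tight.
So ferromanganese = 0.7323 kg, scrap grade C = 2.919 kg.
Cost = 1.07·0.7323 + 0.19·2.919 = 1.3382.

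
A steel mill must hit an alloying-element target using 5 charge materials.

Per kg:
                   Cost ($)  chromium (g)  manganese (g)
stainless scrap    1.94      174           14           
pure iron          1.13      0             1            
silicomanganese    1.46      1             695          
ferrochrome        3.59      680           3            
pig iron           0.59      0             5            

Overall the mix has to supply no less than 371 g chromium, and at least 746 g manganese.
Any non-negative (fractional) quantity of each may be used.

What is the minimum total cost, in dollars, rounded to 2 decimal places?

This is a linear program. Let x1 = kg of stainless scrap, x2 = kg of pure iron, x3 = kg of silicomanganese, x4 = kg of ferrochrome, x5 = kg of pig iron.
Minimise 1.94x1 + 1.13x2 + 1.46x3 + 3.59x4 + 0.59x5 with:
  174x1 + 1x3 + 680x4 ≥ 371   (chromium)
  14x1 + 1x2 + 695x3 + 3x4 + 5x5 ≥ 746   (manganese)
  x1, x2, x3, x4, x5 ≥ 0.
The optimal basis is {silicomanganese, ferrochrome}; stainless scrap, pure iron, pig iron drop out. The chromium and manganese requirements are met with equality.
So silicomanganese = 1.071 kg, ferrochrome = 0.544 kg.
Hence cost = 1.46·1.071 + 3.59·0.544 = $3.5166.

$3.52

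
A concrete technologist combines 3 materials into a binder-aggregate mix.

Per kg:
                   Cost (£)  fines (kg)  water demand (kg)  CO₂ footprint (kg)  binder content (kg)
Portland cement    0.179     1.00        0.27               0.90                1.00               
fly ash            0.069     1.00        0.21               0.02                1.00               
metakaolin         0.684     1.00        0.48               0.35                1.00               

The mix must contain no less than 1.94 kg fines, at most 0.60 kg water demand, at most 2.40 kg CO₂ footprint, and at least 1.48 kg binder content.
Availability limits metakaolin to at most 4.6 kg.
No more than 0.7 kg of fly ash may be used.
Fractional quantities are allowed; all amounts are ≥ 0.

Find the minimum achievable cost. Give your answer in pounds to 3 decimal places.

Let x1 = kg of Portland cement, x2 = kg of fly ash, x3 = kg of metakaolin.
Minimize 0.179x1 + 0.069x2 + 0.684x3 with:
  1x1 + 1x2 + 1x3 ≥ 1.94   (fines)
  0.27x1 + 0.21x2 + 0.48x3 ≤ 0.6   (water demand)
  0.9x1 + 0.02x2 + 0.35x3 ≤ 2.4   (CO₂ footprint)
  1x1 + 1x2 + 1x3 ≥ 1.48   (binder content)
  x3 ≤ 4.6
  x2 ≤ 0.7
  x1, x2, x3 ≥ 0.
The cheapest feasible vertex uses only Portland cement, fly ash; metakaolin is not used. Binding constraints: fines and the fly ash cap.
That vertex is x1 = 1.24, x2 = 0.7.
Objective = 0.179·1.24 + 0.069·0.7 = 0.27026.

£0.270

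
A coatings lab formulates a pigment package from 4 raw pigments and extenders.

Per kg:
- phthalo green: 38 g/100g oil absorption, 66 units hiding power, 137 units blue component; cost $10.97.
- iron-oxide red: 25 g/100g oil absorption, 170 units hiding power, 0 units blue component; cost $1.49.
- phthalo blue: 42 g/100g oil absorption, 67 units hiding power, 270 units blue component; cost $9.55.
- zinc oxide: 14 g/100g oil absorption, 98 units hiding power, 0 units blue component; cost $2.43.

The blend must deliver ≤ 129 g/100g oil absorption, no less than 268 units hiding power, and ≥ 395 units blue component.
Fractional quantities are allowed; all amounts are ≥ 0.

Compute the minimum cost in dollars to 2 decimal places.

Treat it as an LP. Let x1 = kg of phthalo green, x2 = kg of iron-oxide red, x3 = kg of phthalo blue, x4 = kg of zinc oxide.
min 10.97x1 + 1.49x2 + 9.55x3 + 2.43x4 with:
  38x1 + 25x2 + 42x3 + 14x4 ≤ 129   (oil absorption)
  66x1 + 170x2 + 67x3 + 98x4 ≥ 268   (hiding power)
  137x1 + 270x3 ≥ 395   (blue component)
  x1, x2, x3, x4 ≥ 0.
At the optimum only iron-oxide red, phthalo blue are positive (phthalo green, zinc oxide = 0). There the hiding power and blue component constraints are tight.
That vertex is x2 = 0.9999, x3 = 1.463.
Total cost: 1.49·0.9999 + 9.55·1.463 = 15.4615.

$15.46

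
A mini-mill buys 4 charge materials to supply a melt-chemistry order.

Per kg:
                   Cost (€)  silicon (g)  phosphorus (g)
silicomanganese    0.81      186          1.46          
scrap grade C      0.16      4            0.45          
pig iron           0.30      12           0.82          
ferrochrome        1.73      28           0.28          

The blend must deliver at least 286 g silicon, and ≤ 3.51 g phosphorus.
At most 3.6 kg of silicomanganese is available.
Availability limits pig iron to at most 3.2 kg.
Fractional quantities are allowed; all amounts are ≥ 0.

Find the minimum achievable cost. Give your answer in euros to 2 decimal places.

€1.25

Let x1 = kg of silicomanganese, x2 = kg of scrap grade C, x3 = kg of pig iron, x4 = kg of ferrochrome.
Minimise 0.81x1 + 0.16x2 + 0.3x3 + 1.73x4 subject to:
  186x1 + 4x2 + 12x3 + 28x4 ≥ 286   (silicon)
  1.46x1 + 0.45x2 + 0.82x3 + 0.28x4 ≤ 3.51   (phosphorus)
  x1 ≤ 3.6
  x3 ≤ 3.2
  x1, x2, x3, x4 ≥ 0.
The cheapest feasible vertex uses only silicomanganese; scrap grade C, pig iron, ferrochrome are not used. The silicon requirement is met with equality.
That vertex is x1 = 1.538.
Objective = 0.81·1.538 = 1.2458.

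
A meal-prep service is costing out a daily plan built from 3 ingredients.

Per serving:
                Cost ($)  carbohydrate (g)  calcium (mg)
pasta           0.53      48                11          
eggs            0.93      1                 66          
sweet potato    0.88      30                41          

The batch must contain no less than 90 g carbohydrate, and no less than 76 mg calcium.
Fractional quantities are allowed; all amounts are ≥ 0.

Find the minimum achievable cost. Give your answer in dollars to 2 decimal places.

$1.77

This is a linear program. Let x1 = servings of pasta, x2 = servings of eggs, x3 = servings of sweet potato.
Minimize 0.53x1 + 0.93x2 + 0.88x3 subject to:
  48x1 + 1x2 + 30x3 ≥ 90   (carbohydrate)
  11x1 + 66x2 + 41x3 ≥ 76   (calcium)
  x1, x2, x3 ≥ 0.
The minimum-cost mix takes nothing from sweet potato — only pasta, eggs. The carbohydrate and calcium requirements are met with equality.
Solving gives x1 = 1.857, x2 = 0.8419.
Total cost: 0.53·1.857 + 0.93·0.8419 = 1.7672.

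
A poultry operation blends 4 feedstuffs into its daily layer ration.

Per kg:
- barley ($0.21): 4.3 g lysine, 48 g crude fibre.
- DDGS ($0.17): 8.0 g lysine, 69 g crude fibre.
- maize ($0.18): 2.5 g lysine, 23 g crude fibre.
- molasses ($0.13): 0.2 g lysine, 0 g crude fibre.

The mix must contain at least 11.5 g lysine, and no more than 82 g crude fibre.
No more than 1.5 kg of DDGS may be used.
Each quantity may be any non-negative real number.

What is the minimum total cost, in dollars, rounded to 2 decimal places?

$1.50

This is a linear program. Let x1 = kg of barley, x2 = kg of DDGS, x3 = kg of maize, x4 = kg of molasses.
min 0.21x1 + 0.17x2 + 0.18x3 + 0.13x4 s.t.:
  4.3x1 + 8x2 + 2.5x3 + 0.2x4 ≥ 11.5   (lysine)
  48x1 + 69x2 + 23x3 ≤ 82   (crude fibre)
  x2 ≤ 1.5
  x1, x2, x3, x4 ≥ 0.
The optimal basis is {DDGS, molasses}; barley, maize drop out. Binding constraints: lysine and crude fibre.
So DDGS = 1.188 kg, molasses = 9.964 kg.
Objective = 0.17·1.188 + 0.13·9.964 = 1.4973.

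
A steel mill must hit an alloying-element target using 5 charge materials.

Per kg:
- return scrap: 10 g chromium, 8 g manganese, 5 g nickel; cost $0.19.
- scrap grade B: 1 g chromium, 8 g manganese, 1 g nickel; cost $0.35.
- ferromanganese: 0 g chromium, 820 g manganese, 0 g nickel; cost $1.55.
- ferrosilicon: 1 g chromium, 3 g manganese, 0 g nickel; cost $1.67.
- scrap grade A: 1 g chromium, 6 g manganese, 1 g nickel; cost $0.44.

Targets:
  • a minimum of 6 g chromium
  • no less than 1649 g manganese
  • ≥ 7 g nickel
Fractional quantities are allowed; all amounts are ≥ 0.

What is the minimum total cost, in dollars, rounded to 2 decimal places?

Treat it as an LP. Let x1 = kg of return scrap, x2 = kg of scrap grade B, x3 = kg of ferromanganese, x4 = kg of ferrosilicon, x5 = kg of scrap grade A.
Minimise 0.19x1 + 0.35x2 + 1.55x3 + 1.67x4 + 0.44x5 s.t.:
  10x1 + 1x2 + 1x4 + 1x5 ≥ 6   (chromium)
  8x1 + 8x2 + 820x3 + 3x4 + 6x5 ≥ 1649   (manganese)
  5x1 + 1x2 + 1x5 ≥ 7   (nickel)
  x1, x2, x3, x4, x5 ≥ 0.
The optimal basis is {return scrap, ferromanganese}; scrap grade B, ferrosilicon, scrap grade A drop out. The manganese and nickel requirements are met with equality.
Solving gives x1 = 1.4, x3 = 1.997.
Hence cost = 0.19·1.4 + 1.55·1.997 = $3.3614.

$3.36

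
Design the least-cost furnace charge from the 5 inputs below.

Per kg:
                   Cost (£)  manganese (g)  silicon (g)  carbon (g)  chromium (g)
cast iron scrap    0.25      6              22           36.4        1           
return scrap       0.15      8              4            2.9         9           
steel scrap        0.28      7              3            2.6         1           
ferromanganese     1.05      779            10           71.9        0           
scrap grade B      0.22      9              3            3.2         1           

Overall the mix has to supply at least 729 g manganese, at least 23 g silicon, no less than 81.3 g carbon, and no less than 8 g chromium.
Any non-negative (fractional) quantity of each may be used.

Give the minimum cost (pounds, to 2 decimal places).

£1.21

Let x1 = kg of cast iron scrap, x2 = kg of return scrap, x3 = kg of steel scrap, x4 = kg of ferromanganese, x5 = kg of scrap grade B.
min 0.25x1 + 0.15x2 + 0.28x3 + 1.05x4 + 0.22x5 s.t.:
  6x1 + 8x2 + 7x3 + 779x4 + 9x5 ≥ 729   (manganese)
  22x1 + 4x2 + 3x3 + 10x4 + 3x5 ≥ 23   (silicon)
  36.4x1 + 2.9x2 + 2.6x3 + 71.9x4 + 3.2x5 ≥ 81.3   (carbon)
  1x1 + 9x2 + 1x3 + 1x5 ≥ 8   (chromium)
  x1, x2, x3, x4, x5 ≥ 0.
The optimal basis is {cast iron scrap, return scrap, ferromanganese}; steel scrap, scrap grade B drop out. The manganese, silicon, chromium requirements are met with equality.
So cast iron scrap = 0.4736 kg, return scrap = 0.8363 kg, ferromanganese = 0.9236 kg.
Total cost: 0.25·0.4736 + 0.15·0.8363 + 1.05·0.9236 = 1.2136.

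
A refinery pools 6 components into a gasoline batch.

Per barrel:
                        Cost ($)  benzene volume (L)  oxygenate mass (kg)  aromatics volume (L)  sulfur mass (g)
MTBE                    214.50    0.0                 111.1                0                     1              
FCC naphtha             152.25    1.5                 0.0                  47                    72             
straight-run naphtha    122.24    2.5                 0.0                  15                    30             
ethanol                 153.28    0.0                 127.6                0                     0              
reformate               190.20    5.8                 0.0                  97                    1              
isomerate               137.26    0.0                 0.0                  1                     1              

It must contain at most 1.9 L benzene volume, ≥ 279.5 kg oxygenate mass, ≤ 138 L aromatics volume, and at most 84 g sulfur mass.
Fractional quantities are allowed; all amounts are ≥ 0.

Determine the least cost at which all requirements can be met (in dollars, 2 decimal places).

$335.75

Set it up as a linear program. Let x1 = barrels of MTBE, x2 = barrels of FCC naphtha, x3 = barrels of straight-run naphtha, x4 = barrels of ethanol, x5 = barrels of reformate, x6 = barrels of isomerate.
Minimize 214.5x1 + 152.25x2 + 122.24x3 + 153.28x4 + 190.2x5 + 137.26x6 with:
  1.5x2 + 2.5x3 + 5.8x5 ≤ 1.9   (benzene volume)
  111.1x1 + 127.6x4 ≥ 279.5   (oxygenate mass)
  47x2 + 15x3 + 97x5 + 1x6 ≤ 138   (aromatics volume)
  1x1 + 72x2 + 30x3 + 1x5 + 1x6 ≤ 84   (sulfur mass)
  x1, x2, x3, x4, x5, x6 ≥ 0.
The optimal basis is {ethanol}; MTBE, FCC naphtha, straight-run naphtha, reformate, isomerate drop out. Binding constraint: oxygenate mass.
So ethanol = 2.19044 barrels.
Cost = 153.28·2.19044 = 335.7506.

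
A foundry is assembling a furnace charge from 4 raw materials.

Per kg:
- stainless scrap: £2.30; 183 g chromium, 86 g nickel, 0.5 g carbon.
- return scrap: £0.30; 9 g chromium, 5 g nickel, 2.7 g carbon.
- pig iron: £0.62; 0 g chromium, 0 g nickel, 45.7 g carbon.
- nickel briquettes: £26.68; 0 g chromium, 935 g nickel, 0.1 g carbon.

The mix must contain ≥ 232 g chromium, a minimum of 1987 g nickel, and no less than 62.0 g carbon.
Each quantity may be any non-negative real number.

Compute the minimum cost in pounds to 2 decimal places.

Let x1 = kg of stainless scrap, x2 = kg of return scrap, x3 = kg of pig iron, x4 = kg of nickel briquettes.
min 2.3x1 + 0.3x2 + 0.62x3 + 26.68x4 subject to:
  183x1 + 9x2 ≥ 232   (chromium)
  86x1 + 5x2 + 935x4 ≥ 1987   (nickel)
  0.5x1 + 2.7x2 + 45.7x3 + 0.1x4 ≥ 62   (carbon)
  x1, x2, x3, x4 ≥ 0.
The cheapest feasible vertex uses only stainless scrap, pig iron; return scrap, nickel briquettes are not used. There the nickel and carbon constraints are tight.
Solving gives x1 = 23.105, x3 = 1.1039.
Cost = 2.3·23.105 + 0.62·1.1039 = 53.8259.

£53.83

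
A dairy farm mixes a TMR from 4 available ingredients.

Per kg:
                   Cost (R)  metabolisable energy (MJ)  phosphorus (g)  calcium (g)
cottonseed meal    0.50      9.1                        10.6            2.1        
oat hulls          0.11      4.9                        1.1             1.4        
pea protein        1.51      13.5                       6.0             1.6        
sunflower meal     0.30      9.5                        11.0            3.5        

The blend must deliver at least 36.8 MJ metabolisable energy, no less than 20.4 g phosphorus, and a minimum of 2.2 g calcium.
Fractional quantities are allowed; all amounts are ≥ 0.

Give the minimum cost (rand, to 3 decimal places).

This is a linear program. Let x1 = kg of cottonseed meal, x2 = kg of oat hulls, x3 = kg of pea protein, x4 = kg of sunflower meal.
Minimise 0.5x1 + 0.11x2 + 1.51x3 + 0.3x4 with:
  9.1x1 + 4.9x2 + 13.5x3 + 9.5x4 ≥ 36.8   (metabolisable energy)
  10.6x1 + 1.1x2 + 6x3 + 11x4 ≥ 20.4   (phosphorus)
  2.1x1 + 1.4x2 + 1.6x3 + 3.5x4 ≥ 2.2   (calcium)
  x1, x2, x3, x4 ≥ 0.
The minimum-cost mix takes nothing from cottonseed meal, pea protein — only oat hulls, sunflower meal. The metabolisable energy and phosphorus requirements are met with equality.
Solving gives x2 = 4.856, x4 = 1.369.
Hence cost = 0.11·4.856 + 0.3·1.369 = R0.94486.

R0.945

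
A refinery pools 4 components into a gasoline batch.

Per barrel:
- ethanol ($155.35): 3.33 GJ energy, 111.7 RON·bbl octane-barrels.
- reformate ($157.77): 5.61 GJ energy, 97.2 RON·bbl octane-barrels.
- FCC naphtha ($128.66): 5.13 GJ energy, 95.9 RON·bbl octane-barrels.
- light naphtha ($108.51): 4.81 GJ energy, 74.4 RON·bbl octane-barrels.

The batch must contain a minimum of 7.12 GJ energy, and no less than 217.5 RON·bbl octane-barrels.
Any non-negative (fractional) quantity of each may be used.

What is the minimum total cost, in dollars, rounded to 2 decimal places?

$291.80

This is a linear program. Let x1 = barrels of ethanol, x2 = barrels of reformate, x3 = barrels of FCC naphtha, x4 = barrels of light naphtha.
Minimize 155.35x1 + 157.77x2 + 128.66x3 + 108.51x4 s.t.:
  3.33x1 + 5.61x2 + 5.13x3 + 4.81x4 ≥ 7.12   (energy)
  111.7x1 + 97.2x2 + 95.9x3 + 74.4x4 ≥ 217.5   (octane-barrels)
  x1, x2, x3, x4 ≥ 0.
The cheapest feasible vertex uses only FCC naphtha; ethanol, reformate, light naphtha are not used. Binding constraint: octane-barrels.
So FCC naphtha = 2.268 barrels.
Objective = 128.66·2.268 = 291.8009.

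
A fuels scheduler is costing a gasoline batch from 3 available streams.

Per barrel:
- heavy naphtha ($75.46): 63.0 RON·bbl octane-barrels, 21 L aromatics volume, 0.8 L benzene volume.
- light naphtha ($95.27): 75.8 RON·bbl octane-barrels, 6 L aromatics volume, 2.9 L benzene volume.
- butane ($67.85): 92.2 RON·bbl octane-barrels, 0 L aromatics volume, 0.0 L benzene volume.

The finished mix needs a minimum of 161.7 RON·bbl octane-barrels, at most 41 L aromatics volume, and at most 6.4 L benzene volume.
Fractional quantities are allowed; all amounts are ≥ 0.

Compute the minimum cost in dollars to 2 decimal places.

Treat it as an LP. Let x1 = barrels of heavy naphtha, x2 = barrels of light naphtha, x3 = barrels of butane.
Minimize 75.46x1 + 95.27x2 + 67.85x3 s.t.:
  63x1 + 75.8x2 + 92.2x3 ≥ 161.7   (octane-barrels)
  21x1 + 6x2 ≤ 41   (aromatics volume)
  0.8x1 + 2.9x2 ≤ 6.4   (benzene volume)
  x1, x2, x3 ≥ 0.
The minimum-cost mix takes nothing from heavy naphtha, light naphtha — only butane. There the octane-barrels constraint is tight.
That vertex is x3 = 1.7538.
Total cost: 67.85·1.7538 = 118.9953.

$119.00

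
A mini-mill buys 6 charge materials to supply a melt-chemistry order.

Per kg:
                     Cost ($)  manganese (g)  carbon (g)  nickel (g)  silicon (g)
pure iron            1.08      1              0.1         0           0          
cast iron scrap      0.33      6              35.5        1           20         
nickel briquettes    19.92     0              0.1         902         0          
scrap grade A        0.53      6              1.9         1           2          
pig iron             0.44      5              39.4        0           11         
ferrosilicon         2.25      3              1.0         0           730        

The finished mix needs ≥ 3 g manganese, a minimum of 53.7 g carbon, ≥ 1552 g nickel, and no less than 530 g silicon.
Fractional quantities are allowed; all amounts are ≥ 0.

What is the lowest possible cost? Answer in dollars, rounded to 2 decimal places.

This is a linear program. Let x1 = kg of pure iron, x2 = kg of cast iron scrap, x3 = kg of nickel briquettes, x4 = kg of scrap grade A, x5 = kg of pig iron, x6 = kg of ferrosilicon.
min 1.08x1 + 0.33x2 + 19.92x3 + 0.53x4 + 0.44x5 + 2.25x6 s.t.:
  1x1 + 6x2 + 6x4 + 5x5 + 3x6 ≥ 3   (manganese)
  0.1x1 + 35.5x2 + 0.1x3 + 1.9x4 + 39.4x5 + 1x6 ≥ 53.7   (carbon)
  1x2 + 902x3 + 1x4 ≥ 1552   (nickel)
  20x2 + 2x4 + 11x5 + 730x6 ≥ 530   (silicon)
  x1, x2, x3, x4, x5, x6 ≥ 0.
The cheapest feasible vertex uses only cast iron scrap, nickel briquettes, ferrosilicon; pure iron, scrap grade A, pig iron are not used. Binding constraints: carbon, nickel, silicon.
So cast iron scrap = 1.48853 kg, nickel briquettes = 1.71897 kg, ferrosilicon = 0.685246 kg.
Total cost: 0.33·1.48853 + 19.92·1.71897 + 2.25·0.685246 = 36.2749.

$36.27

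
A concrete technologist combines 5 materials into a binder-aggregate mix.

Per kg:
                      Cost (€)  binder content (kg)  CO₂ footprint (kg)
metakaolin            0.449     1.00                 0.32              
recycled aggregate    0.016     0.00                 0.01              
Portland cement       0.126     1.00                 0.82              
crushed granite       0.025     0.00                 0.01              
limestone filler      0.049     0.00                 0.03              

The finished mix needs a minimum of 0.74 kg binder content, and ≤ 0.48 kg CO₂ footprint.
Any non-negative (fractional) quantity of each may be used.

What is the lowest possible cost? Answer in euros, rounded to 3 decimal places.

Let x1 = kg of metakaolin, x2 = kg of recycled aggregate, x3 = kg of Portland cement, x4 = kg of crushed granite, x5 = kg of limestone filler.
Minimize 0.449x1 + 0.016x2 + 0.126x3 + 0.025x4 + 0.049x5 subject to:
  1x1 + 1x3 ≥ 0.74   (binder content)
  0.32x1 + 0.01x2 + 0.82x3 + 0.01x4 + 0.03x5 ≤ 0.48   (CO₂ footprint)
  x1, x2, x3, x4, x5 ≥ 0.
The optimal basis is {metakaolin, Portland cement}; recycled aggregate, crushed granite, limestone filler drop out. There the binder content and CO₂ footprint constraints are tight.
So metakaolin = 0.2536 kg, Portland cement = 0.4864 kg.
Total cost: 0.449·0.2536 + 0.126·0.4864 = 0.17515.

€0.175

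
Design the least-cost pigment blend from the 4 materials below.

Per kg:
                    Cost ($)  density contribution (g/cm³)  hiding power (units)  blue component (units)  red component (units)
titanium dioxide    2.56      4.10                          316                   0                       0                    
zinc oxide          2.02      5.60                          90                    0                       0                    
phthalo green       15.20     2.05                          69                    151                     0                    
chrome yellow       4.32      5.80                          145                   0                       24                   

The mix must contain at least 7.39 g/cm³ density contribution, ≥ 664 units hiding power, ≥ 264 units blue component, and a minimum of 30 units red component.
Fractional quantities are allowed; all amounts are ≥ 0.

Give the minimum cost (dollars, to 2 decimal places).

Let x1 = kg of titanium dioxide, x2 = kg of zinc oxide, x3 = kg of phthalo green, x4 = kg of chrome yellow.
min 2.56x1 + 2.02x2 + 15.2x3 + 4.32x4 s.t.:
  4.1x1 + 5.6x2 + 2.05x3 + 5.8x4 ≥ 7.39   (density contribution)
  316x1 + 90x2 + 69x3 + 145x4 ≥ 664   (hiding power)
  151x3 ≥ 264   (blue component)
  24x4 ≥ 30   (red component)
  x1, x2, x3, x4 ≥ 0.
The minimum-cost mix takes nothing from zinc oxide — only titanium dioxide, phthalo green, chrome yellow. There the hiding power, blue component, red component constraints are tight.
Optimal quantities: titanium dioxide = 1.1459 kg, phthalo green = 1.7483 kg, chrome yellow = 1.25 kg.
Cost = 2.56·1.1459 + 15.2·1.7483 + 4.32·1.25 = 34.9077.

$34.91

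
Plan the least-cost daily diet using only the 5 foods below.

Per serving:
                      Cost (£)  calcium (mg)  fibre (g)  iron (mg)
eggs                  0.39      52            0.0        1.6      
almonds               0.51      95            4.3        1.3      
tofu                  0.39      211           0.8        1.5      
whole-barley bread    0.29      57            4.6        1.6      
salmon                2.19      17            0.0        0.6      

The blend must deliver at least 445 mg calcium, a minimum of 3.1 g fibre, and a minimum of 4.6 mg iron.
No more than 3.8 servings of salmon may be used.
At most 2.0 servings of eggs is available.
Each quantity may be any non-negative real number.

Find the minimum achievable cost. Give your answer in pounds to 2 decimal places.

£1.04

Treat it as an LP. Let x1 = servings of eggs, x2 = servings of almonds, x3 = servings of tofu, x4 = servings of whole-barley bread, x5 = servings of salmon.
min 0.39x1 + 0.51x2 + 0.39x3 + 0.29x4 + 2.19x5 s.t.:
  52x1 + 95x2 + 211x3 + 57x4 + 17x5 ≥ 445   (calcium)
  4.3x2 + 0.8x3 + 4.6x4 ≥ 3.1   (fibre)
  1.6x1 + 1.3x2 + 1.5x3 + 1.6x4 + 0.6x5 ≥ 4.6   (iron)
  x5 ≤ 3.8
  x1 ≤ 2
  x1, x2, x3, x4, x5 ≥ 0.
The minimum-cost mix takes nothing from eggs, almonds, salmon — only tofu, whole-barley bread. The calcium and iron requirements are met with equality.
That vertex is x3 = 1.784, x4 = 1.202.
Objective = 0.39·1.784 + 0.29·1.202 = 1.0443.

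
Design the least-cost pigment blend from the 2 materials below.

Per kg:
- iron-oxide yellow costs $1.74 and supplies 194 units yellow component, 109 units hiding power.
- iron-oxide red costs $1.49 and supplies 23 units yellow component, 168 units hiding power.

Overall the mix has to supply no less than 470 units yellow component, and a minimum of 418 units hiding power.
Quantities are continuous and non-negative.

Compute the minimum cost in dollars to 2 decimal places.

Let x1 = kg of iron-oxide yellow, x2 = kg of iron-oxide red.
Minimise 1.74x1 + 1.49x2 subject to:
  194x1 + 23x2 ≥ 470   (yellow component)
  109x1 + 168x2 ≥ 418   (hiding power)
  x1, x2 ≥ 0.
Both inputs are positive at the optimum. Binding constraints: yellow component and hiding power.
Solving gives x1 = 2.305, x2 = 0.9926.
Objective = 1.74·2.305 + 1.49·0.9926 = 5.4897.

$5.49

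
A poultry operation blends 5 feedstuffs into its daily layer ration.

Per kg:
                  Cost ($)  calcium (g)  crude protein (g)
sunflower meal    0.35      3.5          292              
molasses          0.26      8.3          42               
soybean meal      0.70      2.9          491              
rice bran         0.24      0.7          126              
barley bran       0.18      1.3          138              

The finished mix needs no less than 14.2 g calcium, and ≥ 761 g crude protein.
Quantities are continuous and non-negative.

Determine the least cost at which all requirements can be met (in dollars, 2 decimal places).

$1.05

Set it up as a linear program. Let x1 = kg of sunflower meal, x2 = kg of molasses, x3 = kg of soybean meal, x4 = kg of rice bran, x5 = kg of barley bran.
min 0.35x1 + 0.26x2 + 0.7x3 + 0.24x4 + 0.18x5 with:
  3.5x1 + 8.3x2 + 2.9x3 + 0.7x4 + 1.3x5 ≥ 14.2   (calcium)
  292x1 + 42x2 + 491x3 + 126x4 + 138x5 ≥ 761   (crude protein)
  x1, x2, x3, x4, x5 ≥ 0.
At the optimum only sunflower meal, molasses are positive (soybean meal, rice bran, barley bran = 0). The calcium and crude protein requirements are met with equality.
Solving gives x1 = 2.512, x2 = 0.6514.
Cost = 0.35·2.512 + 0.26·0.6514 = 1.0486.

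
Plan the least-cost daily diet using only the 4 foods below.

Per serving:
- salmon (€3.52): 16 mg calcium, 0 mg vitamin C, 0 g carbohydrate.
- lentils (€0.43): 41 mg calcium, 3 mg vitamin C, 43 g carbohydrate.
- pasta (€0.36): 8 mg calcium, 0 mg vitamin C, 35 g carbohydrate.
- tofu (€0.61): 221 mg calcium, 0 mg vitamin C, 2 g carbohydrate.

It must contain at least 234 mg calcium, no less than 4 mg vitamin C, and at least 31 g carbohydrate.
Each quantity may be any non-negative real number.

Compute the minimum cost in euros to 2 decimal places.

€1.07

Let x1 = servings of salmon, x2 = servings of lentils, x3 = servings of pasta, x4 = servings of tofu.
Minimise 3.52x1 + 0.43x2 + 0.36x3 + 0.61x4 subject to:
  16x1 + 41x2 + 8x3 + 221x4 ≥ 234   (calcium)
  3x2 ≥ 4   (vitamin C)
  43x2 + 35x3 + 2x4 ≥ 31   (carbohydrate)
  x1, x2, x3, x4 ≥ 0.
The cheapest feasible vertex uses only lentils, tofu; salmon, pasta are not used. The calcium and vitamin C requirements are met with equality.
So lentils = 1.333 servings, tofu = 0.8115 servings.
Hence cost = 0.43·1.333 + 0.61·0.8115 = €1.0682.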